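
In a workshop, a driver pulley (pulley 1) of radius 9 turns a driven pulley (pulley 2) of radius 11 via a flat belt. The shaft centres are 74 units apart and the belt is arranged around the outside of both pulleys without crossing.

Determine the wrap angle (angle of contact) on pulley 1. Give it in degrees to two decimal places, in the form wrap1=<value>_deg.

wrap1=176.90_deg

open belt: β = asin((r2−r1)/C) = asin(2/74) = 1.5487°
wrap1 = π − 2β = 176.9026°
wrap2 = π + 2β = 183.0974°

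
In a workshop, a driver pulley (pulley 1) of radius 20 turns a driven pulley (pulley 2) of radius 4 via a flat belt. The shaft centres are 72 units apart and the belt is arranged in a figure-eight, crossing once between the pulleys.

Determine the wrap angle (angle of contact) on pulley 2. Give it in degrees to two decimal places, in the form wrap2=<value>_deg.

crossed belt: β = asin((r1+r2)/C) = asin(24/72) = 19.4712°
wrap1 = wrap2 = π + 2β = 218.9424°

wrap2=218.94_deg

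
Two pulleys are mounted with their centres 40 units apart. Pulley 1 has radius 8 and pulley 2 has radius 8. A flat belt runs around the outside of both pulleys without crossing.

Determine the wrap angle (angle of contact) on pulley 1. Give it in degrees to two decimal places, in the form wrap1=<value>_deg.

open belt: β = asin((r2−r1)/C) = asin(0/40) = 0.0000°
wrap1 = π − 2β = 180.0000°
wrap2 = π + 2β = 180.0000°

wrap1=180.00_deg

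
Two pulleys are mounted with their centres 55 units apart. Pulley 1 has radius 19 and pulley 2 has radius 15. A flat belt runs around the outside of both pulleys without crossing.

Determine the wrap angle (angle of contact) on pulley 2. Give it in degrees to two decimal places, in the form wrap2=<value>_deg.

wrap2=171.66_deg

open belt: β = asin((r2−r1)/C) = asin(-4/55) = -4.1706°
wrap1 = π − 2β = 188.3413°
wrap2 = π + 2β = 171.6587°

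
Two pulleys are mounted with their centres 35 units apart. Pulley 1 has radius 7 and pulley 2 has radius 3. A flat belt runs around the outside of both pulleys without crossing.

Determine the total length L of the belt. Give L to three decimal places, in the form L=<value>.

L=101.874

open belt: β = asin((r2−r1)/C) = asin(-4/35) = -6.5624°
wrap1 = π − 2β = 193.1249°
wrap2 = π + 2β = 166.8751°
tangent length = C·cosβ = 34.7707
L = r1·wrap1 + r2·wrap2 + 2·C·cosβ = 7·3.3707 + 3·2.9125 + 2·34.7707 = 101.8736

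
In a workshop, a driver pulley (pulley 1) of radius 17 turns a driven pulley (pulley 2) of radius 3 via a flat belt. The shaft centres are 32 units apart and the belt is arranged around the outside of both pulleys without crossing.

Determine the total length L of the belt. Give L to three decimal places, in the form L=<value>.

open belt: β = asin((r2−r1)/C) = asin(-14/32) = -25.9445°
wrap1 = π − 2β = 231.8890°
wrap2 = π + 2β = 128.1110°
tangent length = C·cosβ = 28.7750
L = r1·wrap1 + r2·wrap2 + 2·C·cosβ = 17·4.0472 + 3·2.2360 + 2·28.7750 = 133.0607

L=133.061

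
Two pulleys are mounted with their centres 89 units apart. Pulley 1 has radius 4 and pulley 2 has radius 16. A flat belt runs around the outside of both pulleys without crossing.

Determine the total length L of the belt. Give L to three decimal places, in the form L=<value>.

open belt: β = asin((r2−r1)/C) = asin(12/89) = 7.7489°
wrap1 = π − 2β = 164.5023°
wrap2 = π + 2β = 195.4977°
tangent length = C·cosβ = 88.1873
L = r1·wrap1 + r2·wrap2 + 2·C·cosβ = 4·2.8711 + 16·3.4121 + 2·88.1873 = 242.4523

L=242.452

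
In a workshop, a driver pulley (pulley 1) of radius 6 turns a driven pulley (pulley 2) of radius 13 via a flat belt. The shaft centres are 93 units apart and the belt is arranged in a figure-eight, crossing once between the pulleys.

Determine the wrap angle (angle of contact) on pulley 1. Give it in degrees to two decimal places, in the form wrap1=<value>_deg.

wrap1=203.58_deg

crossed belt: β = asin((r1+r2)/C) = asin(19/93) = 11.7886°
wrap1 = wrap2 = π + 2β = 203.5772°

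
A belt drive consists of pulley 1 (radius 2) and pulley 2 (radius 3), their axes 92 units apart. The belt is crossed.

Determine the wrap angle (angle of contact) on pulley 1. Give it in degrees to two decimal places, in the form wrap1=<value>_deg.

crossed belt: β = asin((r1+r2)/C) = asin(5/92) = 3.1154°
wrap1 = wrap2 = π + 2β = 186.2309°

wrap1=186.23_deg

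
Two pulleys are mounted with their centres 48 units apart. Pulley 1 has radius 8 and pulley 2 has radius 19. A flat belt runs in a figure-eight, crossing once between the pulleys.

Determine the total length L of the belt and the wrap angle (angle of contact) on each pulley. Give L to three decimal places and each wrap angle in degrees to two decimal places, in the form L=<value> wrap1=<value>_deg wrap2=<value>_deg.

L=196.455 wrap1=248.46_deg wrap2=248.46_deg

crossed belt: β = asin((r1+r2)/C) = asin(27/48) = 34.2289°
wrap1 = wrap2 = π + 2β = 248.4577°
tangent length = C·cosβ = 39.6863
L = (r1+r2)·wrap + 2·C·cosβ = 27·4.3364 + 2·39.6863 = 196.4555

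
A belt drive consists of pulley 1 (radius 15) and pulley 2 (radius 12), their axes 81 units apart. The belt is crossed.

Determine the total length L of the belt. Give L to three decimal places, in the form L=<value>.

L=255.909

crossed belt: β = asin((r1+r2)/C) = asin(27/81) = 19.4712°
wrap1 = wrap2 = π + 2β = 218.9424°
tangent length = C·cosβ = 76.3675
L = (r1+r2)·wrap + 2·C·cosβ = 27·3.8213 + 2·76.3675 = 255.9093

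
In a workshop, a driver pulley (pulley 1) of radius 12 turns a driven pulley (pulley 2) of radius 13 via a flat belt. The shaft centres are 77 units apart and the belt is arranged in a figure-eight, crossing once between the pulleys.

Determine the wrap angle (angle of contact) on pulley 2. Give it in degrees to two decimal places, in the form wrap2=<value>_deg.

crossed belt: β = asin((r1+r2)/C) = asin(25/77) = 18.9459°
wrap1 = wrap2 = π + 2β = 217.8918°

wrap2=217.89_deg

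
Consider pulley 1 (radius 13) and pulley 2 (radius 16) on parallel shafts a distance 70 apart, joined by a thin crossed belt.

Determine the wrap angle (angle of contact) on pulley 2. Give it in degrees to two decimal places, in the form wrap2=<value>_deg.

wrap2=228.95_deg

crossed belt: β = asin((r1+r2)/C) = asin(29/70) = 24.4743°
wrap1 = wrap2 = π + 2β = 228.9487°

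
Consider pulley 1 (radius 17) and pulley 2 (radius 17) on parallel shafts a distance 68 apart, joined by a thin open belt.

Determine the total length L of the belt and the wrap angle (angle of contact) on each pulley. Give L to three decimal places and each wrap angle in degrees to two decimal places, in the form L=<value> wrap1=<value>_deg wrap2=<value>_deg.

L=242.814 wrap1=180.00_deg wrap2=180.00_deg

open belt: β = asin((r2−r1)/C) = asin(0/68) = 0.0000°
wrap1 = π − 2β = 180.0000°
wrap2 = π + 2β = 180.0000°
tangent length = C·cosβ = 68.0000
L = r1·wrap1 + r2·wrap2 + 2·C·cosβ = 17·3.1416 + 17·3.1416 + 2·68.0000 = 242.8142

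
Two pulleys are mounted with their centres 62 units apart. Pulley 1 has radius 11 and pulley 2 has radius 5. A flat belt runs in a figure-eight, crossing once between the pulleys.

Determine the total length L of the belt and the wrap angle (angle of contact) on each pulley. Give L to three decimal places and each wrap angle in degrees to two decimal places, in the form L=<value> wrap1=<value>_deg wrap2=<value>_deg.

L=178.418 wrap1=209.91_deg wrap2=209.91_deg

crossed belt: β = asin((r1+r2)/C) = asin(16/62) = 14.9552°
wrap1 = wrap2 = π + 2β = 209.9105°
tangent length = C·cosβ = 59.8999
L = (r1+r2)·wrap + 2·C·cosβ = 16·3.6636 + 2·59.8999 = 178.4179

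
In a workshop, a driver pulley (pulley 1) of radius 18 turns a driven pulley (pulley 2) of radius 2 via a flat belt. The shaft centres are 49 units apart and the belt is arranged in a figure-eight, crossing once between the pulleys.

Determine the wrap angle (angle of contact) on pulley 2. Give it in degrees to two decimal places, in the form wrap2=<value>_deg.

crossed belt: β = asin((r1+r2)/C) = asin(20/49) = 24.0895°
wrap1 = wrap2 = π + 2β = 228.1790°

wrap2=228.18_deg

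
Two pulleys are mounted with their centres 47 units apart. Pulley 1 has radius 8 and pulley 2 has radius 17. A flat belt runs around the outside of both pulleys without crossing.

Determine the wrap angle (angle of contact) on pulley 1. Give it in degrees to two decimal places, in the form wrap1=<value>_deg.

wrap1=157.92_deg

open belt: β = asin((r2−r1)/C) = asin(9/47) = 11.0397°
wrap1 = π − 2β = 157.9206°
wrap2 = π + 2β = 202.0794°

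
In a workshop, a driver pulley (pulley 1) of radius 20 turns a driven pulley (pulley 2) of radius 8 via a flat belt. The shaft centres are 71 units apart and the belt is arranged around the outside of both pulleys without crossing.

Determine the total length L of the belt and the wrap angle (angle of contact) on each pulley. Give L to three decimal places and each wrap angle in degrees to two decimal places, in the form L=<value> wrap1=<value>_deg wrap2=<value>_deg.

open belt: β = asin((r2−r1)/C) = asin(-12/71) = -9.7305°
wrap1 = π − 2β = 199.4610°
wrap2 = π + 2β = 160.5390°
tangent length = C·cosβ = 69.9786
L = r1·wrap1 + r2·wrap2 + 2·C·cosβ = 20·3.4813 + 8·2.8019 + 2·69.9786 = 231.9976

L=231.998 wrap1=199.46_deg wrap2=160.54_deg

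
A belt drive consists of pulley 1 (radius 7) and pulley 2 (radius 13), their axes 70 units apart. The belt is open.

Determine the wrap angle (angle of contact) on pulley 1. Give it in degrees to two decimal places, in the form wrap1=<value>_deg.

wrap1=170.17_deg

open belt: β = asin((r2−r1)/C) = asin(6/70) = 4.9171°
wrap1 = π − 2β = 170.1658°
wrap2 = π + 2β = 189.8342°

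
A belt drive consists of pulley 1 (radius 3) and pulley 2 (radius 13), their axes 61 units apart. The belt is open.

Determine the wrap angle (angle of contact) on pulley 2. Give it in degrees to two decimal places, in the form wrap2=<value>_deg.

open belt: β = asin((r2−r1)/C) = asin(10/61) = 9.4353°
wrap1 = π − 2β = 161.1293°
wrap2 = π + 2β = 198.8707°

wrap2=198.87_deg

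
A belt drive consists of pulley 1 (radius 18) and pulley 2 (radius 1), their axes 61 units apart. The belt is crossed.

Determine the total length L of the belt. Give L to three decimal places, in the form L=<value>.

L=187.658

crossed belt: β = asin((r1+r2)/C) = asin(19/61) = 18.1482°
wrap1 = wrap2 = π + 2β = 216.2963°
tangent length = C·cosβ = 57.9655
L = (r1+r2)·wrap + 2·C·cosβ = 19·3.7751 + 2·57.9655 = 187.6576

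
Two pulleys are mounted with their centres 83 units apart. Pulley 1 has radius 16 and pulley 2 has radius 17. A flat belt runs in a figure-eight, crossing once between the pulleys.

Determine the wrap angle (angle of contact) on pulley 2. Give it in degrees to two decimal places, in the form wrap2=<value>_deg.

wrap2=226.86_deg

crossed belt: β = asin((r1+r2)/C) = asin(33/83) = 23.4276°
wrap1 = wrap2 = π + 2β = 226.8553°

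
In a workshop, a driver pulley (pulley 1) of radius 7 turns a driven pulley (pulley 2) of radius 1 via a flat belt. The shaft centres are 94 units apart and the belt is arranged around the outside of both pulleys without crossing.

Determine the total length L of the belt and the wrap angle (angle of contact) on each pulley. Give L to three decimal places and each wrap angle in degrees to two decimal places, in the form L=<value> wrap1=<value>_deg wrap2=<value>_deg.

open belt: β = asin((r2−r1)/C) = asin(-6/94) = -3.6597°
wrap1 = π − 2β = 187.3193°
wrap2 = π + 2β = 172.6807°
tangent length = C·cosβ = 93.8083
L = r1·wrap1 + r2·wrap2 + 2·C·cosβ = 7·3.2693 + 1·3.0138 + 2·93.8083 = 213.5159

L=213.516 wrap1=187.32_deg wrap2=172.68_deg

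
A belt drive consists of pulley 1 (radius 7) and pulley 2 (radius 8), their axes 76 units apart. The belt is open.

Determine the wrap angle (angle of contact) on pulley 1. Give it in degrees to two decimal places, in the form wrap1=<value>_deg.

wrap1=178.49_deg

open belt: β = asin((r2−r1)/C) = asin(1/76) = 0.7539°
wrap1 = π − 2β = 178.4922°
wrap2 = π + 2β = 181.5078°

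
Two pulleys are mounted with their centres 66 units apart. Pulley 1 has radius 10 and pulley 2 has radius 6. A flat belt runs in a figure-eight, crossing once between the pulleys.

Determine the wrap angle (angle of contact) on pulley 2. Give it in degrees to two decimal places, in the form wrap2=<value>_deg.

crossed belt: β = asin((r1+r2)/C) = asin(16/66) = 14.0297°
wrap1 = wrap2 = π + 2β = 208.0593°

wrap2=208.06_deg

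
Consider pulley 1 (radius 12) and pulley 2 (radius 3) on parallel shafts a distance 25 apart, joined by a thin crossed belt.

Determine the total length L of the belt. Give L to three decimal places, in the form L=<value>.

crossed belt: β = asin((r1+r2)/C) = asin(15/25) = 36.8699°
wrap1 = wrap2 = π + 2β = 253.7398°
tangent length = C·cosβ = 20.0000
L = (r1+r2)·wrap + 2·C·cosβ = 15·4.4286 + 2·20.0000 = 106.4289

L=106.429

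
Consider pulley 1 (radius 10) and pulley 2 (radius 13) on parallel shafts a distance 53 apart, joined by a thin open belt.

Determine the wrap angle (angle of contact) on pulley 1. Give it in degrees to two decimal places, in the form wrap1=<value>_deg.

open belt: β = asin((r2−r1)/C) = asin(3/53) = 3.2449°
wrap1 = π − 2β = 173.5102°
wrap2 = π + 2β = 186.4898°

wrap1=173.51_deg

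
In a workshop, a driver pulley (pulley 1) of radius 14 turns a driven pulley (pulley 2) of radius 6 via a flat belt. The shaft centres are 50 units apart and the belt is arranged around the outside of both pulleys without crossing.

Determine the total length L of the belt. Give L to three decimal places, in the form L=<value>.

L=164.115

open belt: β = asin((r2−r1)/C) = asin(-8/50) = -9.2069°
wrap1 = π − 2β = 198.4138°
wrap2 = π + 2β = 161.5862°
tangent length = C·cosβ = 49.3559
L = r1·wrap1 + r2·wrap2 + 2·C·cosβ = 14·3.4630 + 6·2.8202 + 2·49.3559 = 164.1146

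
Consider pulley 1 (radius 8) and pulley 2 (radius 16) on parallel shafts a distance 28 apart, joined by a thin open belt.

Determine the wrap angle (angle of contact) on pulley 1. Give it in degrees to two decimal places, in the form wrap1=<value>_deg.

open belt: β = asin((r2−r1)/C) = asin(8/28) = 16.6015°
wrap1 = π − 2β = 146.7969°
wrap2 = π + 2β = 213.2031°

wrap1=146.80_deg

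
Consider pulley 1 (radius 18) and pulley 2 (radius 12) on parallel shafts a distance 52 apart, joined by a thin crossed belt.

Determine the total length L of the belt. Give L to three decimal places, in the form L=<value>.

crossed belt: β = asin((r1+r2)/C) = asin(30/52) = 35.2344°
wrap1 = wrap2 = π + 2β = 250.4688°
tangent length = C·cosβ = 42.4735
L = (r1+r2)·wrap + 2·C·cosβ = 30·4.3715 + 2·42.4735 = 216.0922

L=216.092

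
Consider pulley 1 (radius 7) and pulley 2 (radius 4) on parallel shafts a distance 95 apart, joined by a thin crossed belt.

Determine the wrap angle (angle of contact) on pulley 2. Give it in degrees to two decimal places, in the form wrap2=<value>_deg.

crossed belt: β = asin((r1+r2)/C) = asin(11/95) = 6.6492°
wrap1 = wrap2 = π + 2β = 193.2983°

wrap2=193.30_deg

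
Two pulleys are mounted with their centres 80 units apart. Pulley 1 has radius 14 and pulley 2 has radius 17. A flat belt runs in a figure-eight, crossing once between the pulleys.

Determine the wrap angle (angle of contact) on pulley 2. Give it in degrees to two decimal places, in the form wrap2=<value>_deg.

crossed belt: β = asin((r1+r2)/C) = asin(31/80) = 22.7990°
wrap1 = wrap2 = π + 2β = 225.5981°

wrap2=225.60_deg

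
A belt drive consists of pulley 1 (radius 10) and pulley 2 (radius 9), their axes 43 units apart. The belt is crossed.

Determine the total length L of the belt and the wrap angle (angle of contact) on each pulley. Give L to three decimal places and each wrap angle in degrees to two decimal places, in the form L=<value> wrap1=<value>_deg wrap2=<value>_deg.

L=154.231 wrap1=232.45_deg wrap2=232.45_deg

crossed belt: β = asin((r1+r2)/C) = asin(19/43) = 26.2226°
wrap1 = wrap2 = π + 2β = 232.4453°
tangent length = C·cosβ = 38.5746
L = (r1+r2)·wrap + 2·C·cosβ = 19·4.0569 + 2·38.5746 = 154.2310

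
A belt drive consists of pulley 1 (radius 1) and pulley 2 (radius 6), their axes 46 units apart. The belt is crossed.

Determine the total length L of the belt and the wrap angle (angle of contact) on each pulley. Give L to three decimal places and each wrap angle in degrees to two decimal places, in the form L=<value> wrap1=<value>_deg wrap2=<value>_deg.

L=115.058 wrap1=197.51_deg wrap2=197.51_deg

crossed belt: β = asin((r1+r2)/C) = asin(7/46) = 8.7529°
wrap1 = wrap2 = π + 2β = 197.5059°
tangent length = C·cosβ = 45.4643
L = (r1+r2)·wrap + 2·C·cosβ = 7·3.4471 + 2·45.4643 = 115.0584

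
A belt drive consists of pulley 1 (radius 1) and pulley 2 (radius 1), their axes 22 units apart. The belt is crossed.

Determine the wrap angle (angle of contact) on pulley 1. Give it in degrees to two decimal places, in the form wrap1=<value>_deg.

wrap1=190.43_deg

crossed belt: β = asin((r1+r2)/C) = asin(2/22) = 5.2159°
wrap1 = wrap2 = π + 2β = 190.4318°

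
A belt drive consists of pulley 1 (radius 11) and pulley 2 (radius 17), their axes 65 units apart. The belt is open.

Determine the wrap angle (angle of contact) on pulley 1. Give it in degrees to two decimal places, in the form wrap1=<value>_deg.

wrap1=169.41_deg

open belt: β = asin((r2−r1)/C) = asin(6/65) = 5.2964°
wrap1 = π − 2β = 169.4072°
wrap2 = π + 2β = 190.5928°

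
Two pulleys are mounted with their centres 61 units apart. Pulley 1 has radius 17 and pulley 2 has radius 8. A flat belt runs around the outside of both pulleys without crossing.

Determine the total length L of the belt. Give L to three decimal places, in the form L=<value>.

L=201.870

open belt: β = asin((r2−r1)/C) = asin(-9/61) = -8.4844°
wrap1 = π − 2β = 196.9689°
wrap2 = π + 2β = 163.0311°
tangent length = C·cosβ = 60.3324
L = r1·wrap1 + r2·wrap2 + 2·C·cosβ = 17·3.4378 + 8·2.8454 + 2·60.3324 = 201.8701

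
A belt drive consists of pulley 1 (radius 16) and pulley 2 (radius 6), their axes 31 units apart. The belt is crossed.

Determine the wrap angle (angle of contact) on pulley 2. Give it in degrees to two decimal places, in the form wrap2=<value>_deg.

wrap2=270.42_deg

crossed belt: β = asin((r1+r2)/C) = asin(22/31) = 45.2087°
wrap1 = wrap2 = π + 2β = 270.4174°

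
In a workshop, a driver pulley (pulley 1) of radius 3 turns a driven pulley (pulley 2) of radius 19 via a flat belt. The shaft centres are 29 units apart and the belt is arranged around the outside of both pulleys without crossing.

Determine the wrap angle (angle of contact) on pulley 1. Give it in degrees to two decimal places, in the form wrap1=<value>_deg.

wrap1=113.03_deg

open belt: β = asin((r2−r1)/C) = asin(16/29) = 33.4854°
wrap1 = π − 2β = 113.0292°
wrap2 = π + 2β = 246.9708°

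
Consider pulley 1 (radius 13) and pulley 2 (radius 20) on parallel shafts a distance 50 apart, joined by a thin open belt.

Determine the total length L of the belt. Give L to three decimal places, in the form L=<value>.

L=204.654

open belt: β = asin((r2−r1)/C) = asin(7/50) = 8.0478°
wrap1 = π − 2β = 163.9043°
wrap2 = π + 2β = 196.0957°
tangent length = C·cosβ = 49.5076
L = r1·wrap1 + r2·wrap2 + 2·C·cosβ = 13·2.8607 + 20·3.4225 + 2·49.5076 = 204.6542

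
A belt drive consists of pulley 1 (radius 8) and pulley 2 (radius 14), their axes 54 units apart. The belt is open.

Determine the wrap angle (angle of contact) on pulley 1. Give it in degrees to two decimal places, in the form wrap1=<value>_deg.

open belt: β = asin((r2−r1)/C) = asin(6/54) = 6.3794°
wrap1 = π − 2β = 167.2413°
wrap2 = π + 2β = 192.7587°

wrap1=167.24_deg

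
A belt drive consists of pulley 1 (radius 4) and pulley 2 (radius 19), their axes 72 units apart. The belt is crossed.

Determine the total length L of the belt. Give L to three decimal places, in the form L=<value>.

crossed belt: β = asin((r1+r2)/C) = asin(23/72) = 18.6293°
wrap1 = wrap2 = π + 2β = 217.2587°
tangent length = C·cosβ = 68.2276
L = (r1+r2)·wrap + 2·C·cosβ = 23·3.7919 + 2·68.2276 = 223.6683

L=223.668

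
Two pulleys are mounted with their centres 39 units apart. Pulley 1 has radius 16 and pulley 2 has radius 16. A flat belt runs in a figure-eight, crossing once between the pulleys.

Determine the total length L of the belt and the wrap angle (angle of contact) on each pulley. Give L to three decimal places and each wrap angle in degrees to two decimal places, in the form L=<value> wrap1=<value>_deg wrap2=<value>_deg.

L=206.706 wrap1=290.27_deg wrap2=290.27_deg

crossed belt: β = asin((r1+r2)/C) = asin(32/39) = 55.1362°
wrap1 = wrap2 = π + 2β = 290.2723°
tangent length = C·cosβ = 22.2935
L = (r1+r2)·wrap + 2·C·cosβ = 32·5.0662 + 2·22.2935 = 206.7056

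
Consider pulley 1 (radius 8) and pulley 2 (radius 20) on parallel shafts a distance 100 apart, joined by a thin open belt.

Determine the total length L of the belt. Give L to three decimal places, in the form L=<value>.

open belt: β = asin((r2−r1)/C) = asin(12/100) = 6.8921°
wrap1 = π − 2β = 166.2158°
wrap2 = π + 2β = 193.7842°
tangent length = C·cosβ = 99.2774
L = r1·wrap1 + r2·wrap2 + 2·C·cosβ = 8·2.9010 + 20·3.3822 + 2·99.2774 = 289.4063

L=289.406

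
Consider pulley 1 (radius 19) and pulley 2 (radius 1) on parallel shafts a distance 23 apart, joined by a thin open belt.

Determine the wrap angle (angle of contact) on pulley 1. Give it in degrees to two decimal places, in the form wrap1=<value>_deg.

wrap1=283.00_deg

open belt: β = asin((r2−r1)/C) = asin(-18/23) = -51.5000°
wrap1 = π − 2β = 283.0001°
wrap2 = π + 2β = 76.9999°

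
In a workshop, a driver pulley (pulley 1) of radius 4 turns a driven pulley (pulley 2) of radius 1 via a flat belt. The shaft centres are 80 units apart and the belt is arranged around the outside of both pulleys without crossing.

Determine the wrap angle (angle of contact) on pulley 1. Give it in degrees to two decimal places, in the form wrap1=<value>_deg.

wrap1=184.30_deg

open belt: β = asin((r2−r1)/C) = asin(-3/80) = -2.1491°
wrap1 = π − 2β = 184.2982°
wrap2 = π + 2β = 175.7018°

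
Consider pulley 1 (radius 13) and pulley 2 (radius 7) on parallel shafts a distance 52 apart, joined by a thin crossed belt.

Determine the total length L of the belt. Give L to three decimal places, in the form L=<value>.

crossed belt: β = asin((r1+r2)/C) = asin(20/52) = 22.6199°
wrap1 = wrap2 = π + 2β = 225.2397°
tangent length = C·cosβ = 48.0000
L = (r1+r2)·wrap + 2·C·cosβ = 20·3.9312 + 2·48.0000 = 174.6235

L=174.623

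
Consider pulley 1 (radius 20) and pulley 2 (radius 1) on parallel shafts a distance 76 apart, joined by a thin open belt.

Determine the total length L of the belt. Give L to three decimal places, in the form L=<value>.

L=222.749

open belt: β = asin((r2−r1)/C) = asin(-19/76) = -14.4775°
wrap1 = π − 2β = 208.9550°
wrap2 = π + 2β = 151.0450°
tangent length = C·cosβ = 73.5867
L = r1·wrap1 + r2·wrap2 + 2·C·cosβ = 20·3.6470 + 1·2.6362 + 2·73.5867 = 222.7487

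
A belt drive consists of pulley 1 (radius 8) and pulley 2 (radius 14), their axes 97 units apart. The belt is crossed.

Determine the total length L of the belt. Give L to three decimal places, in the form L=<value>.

crossed belt: β = asin((r1+r2)/C) = asin(22/97) = 13.1090°
wrap1 = wrap2 = π + 2β = 206.2180°
tangent length = C·cosβ = 94.4722
L = (r1+r2)·wrap + 2·C·cosβ = 22·3.5992 + 2·94.4722 = 268.1265

L=268.126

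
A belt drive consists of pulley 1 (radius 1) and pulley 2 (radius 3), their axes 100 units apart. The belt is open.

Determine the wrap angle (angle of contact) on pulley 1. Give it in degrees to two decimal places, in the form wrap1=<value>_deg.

open belt: β = asin((r2−r1)/C) = asin(2/100) = 1.1460°
wrap1 = π − 2β = 177.7080°
wrap2 = π + 2β = 182.2920°

wrap1=177.71_deg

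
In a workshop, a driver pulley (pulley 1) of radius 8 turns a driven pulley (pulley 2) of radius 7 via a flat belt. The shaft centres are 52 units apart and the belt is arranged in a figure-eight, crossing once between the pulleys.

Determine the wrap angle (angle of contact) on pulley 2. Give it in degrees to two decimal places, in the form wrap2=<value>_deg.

crossed belt: β = asin((r1+r2)/C) = asin(15/52) = 16.7659°
wrap1 = wrap2 = π + 2β = 213.5317°

wrap2=213.53_deg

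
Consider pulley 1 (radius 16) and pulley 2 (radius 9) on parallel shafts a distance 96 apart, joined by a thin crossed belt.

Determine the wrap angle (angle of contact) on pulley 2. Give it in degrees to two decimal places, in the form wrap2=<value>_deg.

crossed belt: β = asin((r1+r2)/C) = asin(25/96) = 15.0948°
wrap1 = wrap2 = π + 2β = 210.1896°

wrap2=210.19_deg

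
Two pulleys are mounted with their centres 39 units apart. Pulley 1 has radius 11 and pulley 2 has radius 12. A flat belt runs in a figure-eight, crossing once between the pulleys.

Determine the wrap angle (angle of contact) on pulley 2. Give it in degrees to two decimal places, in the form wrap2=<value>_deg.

crossed belt: β = asin((r1+r2)/C) = asin(23/39) = 36.1388°
wrap1 = wrap2 = π + 2β = 252.2776°

wrap2=252.28_deg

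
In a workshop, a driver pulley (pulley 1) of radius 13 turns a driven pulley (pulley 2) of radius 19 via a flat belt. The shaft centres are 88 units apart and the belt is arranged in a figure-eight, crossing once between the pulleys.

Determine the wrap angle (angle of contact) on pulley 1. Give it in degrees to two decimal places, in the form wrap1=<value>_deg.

wrap1=222.65_deg

crossed belt: β = asin((r1+r2)/C) = asin(32/88) = 21.3237°
wrap1 = wrap2 = π + 2β = 222.6474°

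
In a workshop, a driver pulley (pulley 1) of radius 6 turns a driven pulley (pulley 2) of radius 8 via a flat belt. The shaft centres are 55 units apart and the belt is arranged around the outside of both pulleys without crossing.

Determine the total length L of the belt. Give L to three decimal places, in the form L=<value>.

open belt: β = asin((r2−r1)/C) = asin(2/55) = 2.0839°
wrap1 = π − 2β = 175.8321°
wrap2 = π + 2β = 184.1679°
tangent length = C·cosβ = 54.9636
L = r1·wrap1 + r2·wrap2 + 2·C·cosβ = 6·3.0688 + 8·3.2143 + 2·54.9636 = 154.0550

L=154.055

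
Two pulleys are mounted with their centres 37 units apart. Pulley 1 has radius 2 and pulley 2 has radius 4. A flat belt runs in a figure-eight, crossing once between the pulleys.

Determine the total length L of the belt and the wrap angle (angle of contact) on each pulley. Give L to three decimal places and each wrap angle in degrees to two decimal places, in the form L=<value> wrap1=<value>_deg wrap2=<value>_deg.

L=93.825 wrap1=198.66_deg wrap2=198.66_deg

crossed belt: β = asin((r1+r2)/C) = asin(6/37) = 9.3324°
wrap1 = wrap2 = π + 2β = 198.6648°
tangent length = C·cosβ = 36.5103
L = (r1+r2)·wrap + 2·C·cosβ = 6·3.4674 + 2·36.5103 = 93.8247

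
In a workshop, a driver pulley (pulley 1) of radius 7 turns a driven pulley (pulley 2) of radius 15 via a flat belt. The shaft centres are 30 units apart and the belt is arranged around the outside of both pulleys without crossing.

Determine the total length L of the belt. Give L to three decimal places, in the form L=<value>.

L=131.261

open belt: β = asin((r2−r1)/C) = asin(8/30) = 15.4660°
wrap1 = π − 2β = 149.0680°
wrap2 = π + 2β = 210.9320°
tangent length = C·cosβ = 28.9137
L = r1·wrap1 + r2·wrap2 + 2·C·cosβ = 7·2.6017 + 15·3.6815 + 2·28.9137 = 131.2613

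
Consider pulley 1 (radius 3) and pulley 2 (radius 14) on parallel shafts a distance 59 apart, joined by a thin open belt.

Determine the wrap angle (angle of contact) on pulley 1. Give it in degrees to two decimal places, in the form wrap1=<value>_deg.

wrap1=158.51_deg

open belt: β = asin((r2−r1)/C) = asin(11/59) = 10.7451°
wrap1 = π − 2β = 158.5097°
wrap2 = π + 2β = 201.4903°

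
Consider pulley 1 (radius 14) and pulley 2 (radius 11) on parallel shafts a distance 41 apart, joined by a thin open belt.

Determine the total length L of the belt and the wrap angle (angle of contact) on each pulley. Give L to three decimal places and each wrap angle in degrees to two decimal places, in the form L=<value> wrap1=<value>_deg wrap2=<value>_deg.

L=160.759 wrap1=188.39_deg wrap2=171.61_deg

open belt: β = asin((r2−r1)/C) = asin(-3/41) = -4.1961°
wrap1 = π − 2β = 188.3922°
wrap2 = π + 2β = 171.6078°
tangent length = C·cosβ = 40.8901
L = r1·wrap1 + r2·wrap2 + 2·C·cosβ = 14·3.2881 + 11·2.9951 + 2·40.8901 = 160.7594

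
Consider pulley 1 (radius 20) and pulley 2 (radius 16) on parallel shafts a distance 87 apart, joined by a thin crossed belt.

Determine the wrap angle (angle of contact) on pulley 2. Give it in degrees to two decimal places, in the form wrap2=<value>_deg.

crossed belt: β = asin((r1+r2)/C) = asin(36/87) = 24.4433°
wrap1 = wrap2 = π + 2β = 228.8867°

wrap2=228.89_deg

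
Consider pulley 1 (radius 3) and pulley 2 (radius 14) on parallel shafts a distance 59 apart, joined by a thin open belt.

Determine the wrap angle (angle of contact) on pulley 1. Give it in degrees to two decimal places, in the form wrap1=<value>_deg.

open belt: β = asin((r2−r1)/C) = asin(11/59) = 10.7451°
wrap1 = π − 2β = 158.5097°
wrap2 = π + 2β = 201.4903°

wrap1=158.51_deg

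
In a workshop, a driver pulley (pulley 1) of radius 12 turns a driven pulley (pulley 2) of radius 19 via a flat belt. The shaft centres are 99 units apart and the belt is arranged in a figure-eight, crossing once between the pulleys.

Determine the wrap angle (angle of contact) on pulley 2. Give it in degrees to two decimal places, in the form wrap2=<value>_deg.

crossed belt: β = asin((r1+r2)/C) = asin(31/99) = 18.2480°
wrap1 = wrap2 = π + 2β = 216.4961°

wrap2=216.50_deg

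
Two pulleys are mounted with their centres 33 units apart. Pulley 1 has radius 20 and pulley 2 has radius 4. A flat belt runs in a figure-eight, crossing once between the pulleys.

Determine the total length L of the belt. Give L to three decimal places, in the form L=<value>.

L=159.786

crossed belt: β = asin((r1+r2)/C) = asin(24/33) = 46.6582°
wrap1 = wrap2 = π + 2β = 273.3165°
tangent length = C·cosβ = 22.6495
L = (r1+r2)·wrap + 2·C·cosβ = 24·4.7703 + 2·22.6495 = 159.7855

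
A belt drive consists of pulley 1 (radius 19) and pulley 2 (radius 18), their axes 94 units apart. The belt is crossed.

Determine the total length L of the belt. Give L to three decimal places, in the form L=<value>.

L=319.000

crossed belt: β = asin((r1+r2)/C) = asin(37/94) = 23.1797°
wrap1 = wrap2 = π + 2β = 226.3595°
tangent length = C·cosβ = 86.4118
L = (r1+r2)·wrap + 2·C·cosβ = 37·3.9507 + 2·86.4118 = 319.0002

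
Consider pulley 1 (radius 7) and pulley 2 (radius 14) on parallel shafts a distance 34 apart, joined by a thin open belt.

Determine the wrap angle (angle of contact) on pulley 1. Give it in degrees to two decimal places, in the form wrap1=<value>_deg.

open belt: β = asin((r2−r1)/C) = asin(7/34) = 11.8812°
wrap1 = π − 2β = 156.2377°
wrap2 = π + 2β = 203.7623°

wrap1=156.24_deg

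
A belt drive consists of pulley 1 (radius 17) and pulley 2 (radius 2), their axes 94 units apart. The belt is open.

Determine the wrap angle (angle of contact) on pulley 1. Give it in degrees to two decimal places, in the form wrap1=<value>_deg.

wrap1=198.36_deg

open belt: β = asin((r2−r1)/C) = asin(-15/94) = -9.1822°
wrap1 = π − 2β = 198.3644°
wrap2 = π + 2β = 161.6356°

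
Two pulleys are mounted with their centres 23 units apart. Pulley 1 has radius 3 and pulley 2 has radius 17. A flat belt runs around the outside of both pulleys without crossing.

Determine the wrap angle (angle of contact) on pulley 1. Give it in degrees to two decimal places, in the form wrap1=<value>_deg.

wrap1=105.01_deg

open belt: β = asin((r2−r1)/C) = asin(14/23) = 37.4952°
wrap1 = π − 2β = 105.0095°
wrap2 = π + 2β = 254.9905°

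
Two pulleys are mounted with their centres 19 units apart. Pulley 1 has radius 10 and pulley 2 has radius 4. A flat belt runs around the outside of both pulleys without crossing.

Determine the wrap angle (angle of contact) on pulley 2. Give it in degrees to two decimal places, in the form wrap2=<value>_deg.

open belt: β = asin((r2−r1)/C) = asin(-6/19) = -18.4085°
wrap1 = π − 2β = 216.8170°
wrap2 = π + 2β = 143.1830°

wrap2=143.18_deg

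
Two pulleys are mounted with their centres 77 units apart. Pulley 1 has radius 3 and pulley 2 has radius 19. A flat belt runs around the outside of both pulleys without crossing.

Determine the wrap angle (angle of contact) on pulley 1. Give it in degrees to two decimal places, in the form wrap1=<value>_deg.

open belt: β = asin((r2−r1)/C) = asin(16/77) = 11.9930°
wrap1 = π − 2β = 156.0140°
wrap2 = π + 2β = 203.9860°

wrap1=156.01_deg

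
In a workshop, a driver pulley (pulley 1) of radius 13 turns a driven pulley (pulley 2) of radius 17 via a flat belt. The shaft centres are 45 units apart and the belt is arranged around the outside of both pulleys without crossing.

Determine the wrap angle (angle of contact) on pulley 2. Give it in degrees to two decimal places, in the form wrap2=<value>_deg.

wrap2=190.20_deg

open belt: β = asin((r2−r1)/C) = asin(4/45) = 5.0997°
wrap1 = π − 2β = 169.8006°
wrap2 = π + 2β = 190.1994°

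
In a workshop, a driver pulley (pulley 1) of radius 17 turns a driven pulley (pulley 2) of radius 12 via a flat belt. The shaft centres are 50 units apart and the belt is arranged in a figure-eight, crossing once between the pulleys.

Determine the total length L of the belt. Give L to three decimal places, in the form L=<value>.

L=208.454

crossed belt: β = asin((r1+r2)/C) = asin(29/50) = 35.4505°
wrap1 = wrap2 = π + 2β = 250.9011°
tangent length = C·cosβ = 40.7308
L = (r1+r2)·wrap + 2·C·cosβ = 29·4.3791 + 2·40.7308 = 208.4541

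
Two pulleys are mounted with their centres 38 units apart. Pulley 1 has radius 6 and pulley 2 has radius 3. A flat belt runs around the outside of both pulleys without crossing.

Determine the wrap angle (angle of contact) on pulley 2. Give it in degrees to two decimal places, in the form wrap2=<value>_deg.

open belt: β = asin((r2−r1)/C) = asin(-3/38) = -4.5281°
wrap1 = π − 2β = 189.0561°
wrap2 = π + 2β = 170.9439°

wrap2=170.94_deg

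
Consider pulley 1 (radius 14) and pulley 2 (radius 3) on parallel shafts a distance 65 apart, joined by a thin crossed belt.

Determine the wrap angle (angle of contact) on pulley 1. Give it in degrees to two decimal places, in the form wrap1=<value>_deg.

wrap1=210.32_deg

crossed belt: β = asin((r1+r2)/C) = asin(17/65) = 15.1614°
wrap1 = wrap2 = π + 2β = 210.3227°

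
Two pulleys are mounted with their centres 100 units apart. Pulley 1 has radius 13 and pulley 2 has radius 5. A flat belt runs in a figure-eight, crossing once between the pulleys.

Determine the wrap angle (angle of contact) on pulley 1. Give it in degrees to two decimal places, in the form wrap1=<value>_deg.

wrap1=200.74_deg

crossed belt: β = asin((r1+r2)/C) = asin(18/100) = 10.3698°
wrap1 = wrap2 = π + 2β = 200.7395°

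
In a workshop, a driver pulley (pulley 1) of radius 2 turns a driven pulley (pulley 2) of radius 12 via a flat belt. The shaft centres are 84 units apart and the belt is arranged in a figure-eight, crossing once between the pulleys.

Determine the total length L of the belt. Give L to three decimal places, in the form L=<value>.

L=214.321

crossed belt: β = asin((r1+r2)/C) = asin(14/84) = 9.5941°
wrap1 = wrap2 = π + 2β = 199.1881°
tangent length = C·cosβ = 82.8251
L = (r1+r2)·wrap + 2·C·cosβ = 14·3.4765 + 2·82.8251 = 214.3211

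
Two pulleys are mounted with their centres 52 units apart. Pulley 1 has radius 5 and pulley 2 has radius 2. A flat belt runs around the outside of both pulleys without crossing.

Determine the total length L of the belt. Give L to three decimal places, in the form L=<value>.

L=126.164

open belt: β = asin((r2−r1)/C) = asin(-3/52) = -3.3074°
wrap1 = π − 2β = 186.6147°
wrap2 = π + 2β = 173.3853°
tangent length = C·cosβ = 51.9134
L = r1·wrap1 + r2·wrap2 + 2·C·cosβ = 5·3.2570 + 2·3.0261 + 2·51.9134 = 126.1643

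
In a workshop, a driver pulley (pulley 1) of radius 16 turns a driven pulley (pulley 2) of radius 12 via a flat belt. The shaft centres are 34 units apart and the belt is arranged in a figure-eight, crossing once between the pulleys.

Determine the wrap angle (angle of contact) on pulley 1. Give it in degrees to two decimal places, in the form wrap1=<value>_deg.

crossed belt: β = asin((r1+r2)/C) = asin(28/34) = 55.4397°
wrap1 = wrap2 = π + 2β = 290.8794°

wrap1=290.88_deg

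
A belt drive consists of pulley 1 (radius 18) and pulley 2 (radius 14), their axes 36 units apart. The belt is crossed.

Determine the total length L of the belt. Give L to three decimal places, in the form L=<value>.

L=203.590

crossed belt: β = asin((r1+r2)/C) = asin(32/36) = 62.7340°
wrap1 = wrap2 = π + 2β = 305.4679°
tangent length = C·cosβ = 16.4924
L = (r1+r2)·wrap + 2·C·cosβ = 32·5.3314 + 2·16.4924 = 203.5903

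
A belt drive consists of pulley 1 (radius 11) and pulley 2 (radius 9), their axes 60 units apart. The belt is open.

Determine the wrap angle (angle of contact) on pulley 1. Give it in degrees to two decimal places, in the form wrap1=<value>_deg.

open belt: β = asin((r2−r1)/C) = asin(-2/60) = -1.9102°
wrap1 = π − 2β = 183.8204°
wrap2 = π + 2β = 176.1796°

wrap1=183.82_deg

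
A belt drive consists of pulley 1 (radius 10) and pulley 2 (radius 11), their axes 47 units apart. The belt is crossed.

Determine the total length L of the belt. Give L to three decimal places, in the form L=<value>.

L=169.523

crossed belt: β = asin((r1+r2)/C) = asin(21/47) = 26.5391°
wrap1 = wrap2 = π + 2β = 233.0782°
tangent length = C·cosβ = 42.0476
L = (r1+r2)·wrap + 2·C·cosβ = 21·4.0680 + 2·42.0476 = 169.5228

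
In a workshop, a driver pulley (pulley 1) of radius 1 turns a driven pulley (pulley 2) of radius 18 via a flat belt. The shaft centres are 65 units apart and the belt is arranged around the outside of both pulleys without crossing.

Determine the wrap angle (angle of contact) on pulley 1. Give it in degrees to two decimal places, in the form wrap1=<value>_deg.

wrap1=149.68_deg

open belt: β = asin((r2−r1)/C) = asin(17/65) = 15.1614°
wrap1 = π − 2β = 149.6773°
wrap2 = π + 2β = 210.3227°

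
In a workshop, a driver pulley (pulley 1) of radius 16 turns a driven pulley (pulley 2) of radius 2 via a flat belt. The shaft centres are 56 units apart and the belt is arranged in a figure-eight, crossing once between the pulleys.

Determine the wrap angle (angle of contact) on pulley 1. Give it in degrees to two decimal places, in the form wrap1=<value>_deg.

wrap1=217.50_deg

crossed belt: β = asin((r1+r2)/C) = asin(18/56) = 18.7493°
wrap1 = wrap2 = π + 2β = 217.4987°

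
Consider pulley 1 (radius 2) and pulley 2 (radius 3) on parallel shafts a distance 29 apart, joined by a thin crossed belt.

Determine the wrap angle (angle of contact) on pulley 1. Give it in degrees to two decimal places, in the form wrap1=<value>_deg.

crossed belt: β = asin((r1+r2)/C) = asin(5/29) = 9.9282°
wrap1 = wrap2 = π + 2β = 199.8564°

wrap1=199.86_deg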